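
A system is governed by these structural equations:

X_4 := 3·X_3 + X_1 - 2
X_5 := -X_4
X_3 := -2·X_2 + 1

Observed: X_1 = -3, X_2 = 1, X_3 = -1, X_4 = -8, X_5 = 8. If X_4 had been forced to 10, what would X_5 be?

-10

Intervening sets X_4 = 10 and removes its equation (X_4 := 3·X_3 + X_1 - 2).
X_5 = -X_4  [with X_4=10]  = -10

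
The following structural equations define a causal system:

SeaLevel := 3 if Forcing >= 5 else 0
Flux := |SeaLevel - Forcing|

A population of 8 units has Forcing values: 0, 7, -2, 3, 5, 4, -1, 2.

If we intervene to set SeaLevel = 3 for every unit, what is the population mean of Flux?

Every unit gets SeaLevel=3 under the intervention. Flux values become 3, 4, 5, 0, 2, 1, 4, 1; E[Flux|do(SeaLevel=3)] = 2.5.

2.5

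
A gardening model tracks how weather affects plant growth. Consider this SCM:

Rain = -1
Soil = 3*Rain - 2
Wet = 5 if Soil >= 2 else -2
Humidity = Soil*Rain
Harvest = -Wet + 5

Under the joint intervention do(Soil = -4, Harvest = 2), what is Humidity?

4

The joint intervention fixes Soil = -4, Harvest = 2, removing each variable's own equation.
Humidity = Soil*Rain  [with Soil=-4, Rain=-1]  = 4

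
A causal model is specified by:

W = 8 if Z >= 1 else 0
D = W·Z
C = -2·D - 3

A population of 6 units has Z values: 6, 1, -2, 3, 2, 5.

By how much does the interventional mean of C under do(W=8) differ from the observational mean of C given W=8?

14.4

do(W=8) breaks W's dependence on Z. With W=8 fixed, C across the units is -99, -19, 29, -51, -35, -83, mean -43.
E[C|W=8] averages over only the 5 units with W=8 (Z = 6, 1, 3, 2, 5): C = -99, -19, -51, -35, -83, mean -57.4.
Difference = -43 − (-57.4) = 14.4.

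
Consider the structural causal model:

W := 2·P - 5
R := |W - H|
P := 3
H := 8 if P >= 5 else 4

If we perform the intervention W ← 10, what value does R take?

The intervention breaks the incoming arrows to W: W := 2·P - 5 no longer applies, and W = 10.
H = 8 if P >= 5 else 4  [with P=3]  = 4
R = |W - H|  [with W=10, H=4]  = 6

6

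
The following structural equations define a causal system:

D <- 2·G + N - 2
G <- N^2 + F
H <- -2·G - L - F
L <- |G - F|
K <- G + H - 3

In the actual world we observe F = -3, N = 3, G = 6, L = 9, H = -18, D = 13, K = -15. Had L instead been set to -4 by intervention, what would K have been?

The intervention breaks the incoming arrows to L: L <- |G - F| no longer applies, and L = -4.
G = N^2 + F  [with N=3, F=-3]  = 6
H = -2·G - L - F  [with G=6, L=-4, F=-3]  = -5
K = G + H - 3  [with G=6, H=-5]  = -2

-2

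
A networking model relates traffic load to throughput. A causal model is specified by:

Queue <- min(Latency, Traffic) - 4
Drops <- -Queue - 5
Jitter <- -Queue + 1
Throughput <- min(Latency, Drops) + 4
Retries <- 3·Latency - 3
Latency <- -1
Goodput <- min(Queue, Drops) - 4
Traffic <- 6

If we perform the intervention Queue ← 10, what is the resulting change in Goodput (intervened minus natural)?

-10

The intervention breaks the incoming arrows to Queue: Queue <- min(Latency, Traffic) - 4 no longer applies, and Queue = 10.
Drops = -Queue - 5  [with Queue=10]  = -15
Goodput = min(Queue, Drops) - 4  [with Queue=10, Drops=-15]  = -19
Without intervention: Queue = min(Latency, Traffic) - 4  [with Latency=-1, Traffic=6]  = -5; Drops = -Queue - 5  [with Queue=-5]  = 0; Goodput = min(Queue, Drops) - 4  [with Queue=-5, Drops=0]  = -9.
Change = -19 − (-9) = -10.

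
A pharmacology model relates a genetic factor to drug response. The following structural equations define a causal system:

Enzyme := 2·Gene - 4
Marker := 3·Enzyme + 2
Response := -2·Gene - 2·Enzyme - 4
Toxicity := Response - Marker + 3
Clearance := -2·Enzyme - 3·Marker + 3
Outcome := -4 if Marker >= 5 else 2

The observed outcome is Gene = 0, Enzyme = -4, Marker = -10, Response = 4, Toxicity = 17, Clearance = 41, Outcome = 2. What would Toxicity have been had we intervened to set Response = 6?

19

Intervening sets Response = 6 and removes its equation (Response := -2·Gene - 2·Enzyme - 4).
Enzyme = 2·Gene - 4  [with Gene=0]  = -4
Marker = 3·Enzyme + 2  [with Enzyme=-4]  = -10
Toxicity = Response - Marker + 3  [with Response=6, Marker=-10]  = 19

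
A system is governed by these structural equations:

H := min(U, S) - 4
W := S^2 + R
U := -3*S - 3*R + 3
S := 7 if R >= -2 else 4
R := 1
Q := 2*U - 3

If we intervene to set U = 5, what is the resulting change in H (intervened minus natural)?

do(U=5) replaces the equation U := -3*S - 3*R + 3 with the constant U = 5.
S = 7 if R >= -2 else 4  [with R=1]  = 7
H = min(U, S) - 4  [with U=5, S=7]  = 1
Without intervention: S = 7 if R >= -2 else 4  [with R=1]  = 7; U = -3*S - 3*R + 3  [with S=7, R=1]  = -21; H = min(U, S) - 4  [with U=-21, S=7]  = -25.
Change = 1 − (-25) = 26.

26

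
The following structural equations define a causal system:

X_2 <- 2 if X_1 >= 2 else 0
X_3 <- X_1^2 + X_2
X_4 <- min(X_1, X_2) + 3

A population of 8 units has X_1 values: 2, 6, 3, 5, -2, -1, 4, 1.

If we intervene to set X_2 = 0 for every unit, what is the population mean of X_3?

12

do(X_2=0) breaks X_2's dependence on X_1. With X_2=0 fixed, X_3 across the units is 4, 36, 9, 25, 4, 1, 16, 1, mean 12.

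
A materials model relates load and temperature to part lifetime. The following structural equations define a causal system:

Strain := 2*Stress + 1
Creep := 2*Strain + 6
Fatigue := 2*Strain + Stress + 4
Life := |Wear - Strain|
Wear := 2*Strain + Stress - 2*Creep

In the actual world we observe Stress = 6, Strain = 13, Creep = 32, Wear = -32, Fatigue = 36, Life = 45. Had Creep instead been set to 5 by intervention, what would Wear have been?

22

The intervention breaks the incoming arrows to Creep: Creep := 2*Strain + 6 no longer applies, and Creep = 5.
Strain = 2*Stress + 1  [with Stress=6]  = 13
Wear = 2*Strain + Stress - 2*Creep  [with Strain=13, Stress=6, Creep=5]  = 22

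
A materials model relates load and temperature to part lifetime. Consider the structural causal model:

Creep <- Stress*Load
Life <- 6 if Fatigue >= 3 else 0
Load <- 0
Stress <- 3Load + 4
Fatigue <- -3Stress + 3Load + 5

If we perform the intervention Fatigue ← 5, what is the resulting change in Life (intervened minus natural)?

6

Intervening sets Fatigue = 5 and removes its equation (Fatigue <- -3Stress + 3Load + 5).
Life = 6 if Fatigue >= 3 else 0  [with Fatigue=5]  = 6
Without intervention: Stress = 3Load + 4  [with Load=0]  = 4; Fatigue = -3Stress + 3Load + 5  [with Stress=4, Load=0]  = -7; Life = 6 if Fatigue >= 3 else 0  [with Fatigue=-7]  = 0.
Change = 6 − 0 = 6.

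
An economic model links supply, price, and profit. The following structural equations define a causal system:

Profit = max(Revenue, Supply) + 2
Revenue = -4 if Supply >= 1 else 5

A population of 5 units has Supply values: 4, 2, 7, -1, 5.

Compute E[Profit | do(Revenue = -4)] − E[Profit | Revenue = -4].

do(Revenue=-4) breaks Revenue's dependence on Supply. With Revenue=-4 fixed, Profit across the units is 6, 4, 9, 1, 7, mean 5.4.
Observing Revenue=-4 restricts to units where Revenue's equation naturally yields -4: Supply ∈ {4, 2, 7, 5}. In that subpopulation Profit = 6, 4, 9, 7, mean 6.5.
Difference = 5.4 − 6.5 = -1.1.

-1.1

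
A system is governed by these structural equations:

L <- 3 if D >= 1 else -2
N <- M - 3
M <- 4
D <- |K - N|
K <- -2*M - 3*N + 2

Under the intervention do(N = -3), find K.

3

The intervention breaks the incoming arrows to N: N <- M - 3 no longer applies, and N = -3.
K = -2*M - 3*N + 2  [with M=4, N=-3]  = 3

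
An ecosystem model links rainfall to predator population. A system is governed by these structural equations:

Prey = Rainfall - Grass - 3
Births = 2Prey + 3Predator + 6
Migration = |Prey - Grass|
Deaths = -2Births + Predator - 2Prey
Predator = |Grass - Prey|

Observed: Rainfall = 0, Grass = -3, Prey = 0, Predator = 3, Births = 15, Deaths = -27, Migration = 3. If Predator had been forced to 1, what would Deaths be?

Under do(Predator=1), the mechanism Predator = |Grass - Prey| is discarded; Predator is fixed at 1.
Prey = Rainfall - Grass - 3  [with Rainfall=0, Grass=-3]  = 0
Births = 2Prey + 3Predator + 6  [with Prey=0, Predator=1]  = 9
Deaths = -2Births + Predator - 2Prey  [with Births=9, Predator=1, Prey=0]  = -17

-17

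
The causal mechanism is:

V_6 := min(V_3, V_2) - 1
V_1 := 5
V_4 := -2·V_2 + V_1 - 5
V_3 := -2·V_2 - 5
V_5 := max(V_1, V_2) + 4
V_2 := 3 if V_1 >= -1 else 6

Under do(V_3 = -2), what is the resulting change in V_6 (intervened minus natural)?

9

The intervention breaks the incoming arrows to V_3: V_3 := -2·V_2 - 5 no longer applies, and V_3 = -2.
V_2 = 3 if V_1 >= -1 else 6  [with V_1=5]  = 3
V_6 = min(V_3, V_2) - 1  [with V_3=-2, V_2=3]  = -3
Without intervention: V_2 = 3 if V_1 >= -1 else 6  [with V_1=5]  = 3; V_3 = -2·V_2 - 5  [with V_2=3]  = -11; V_6 = min(V_3, V_2) - 1  [with V_3=-11, V_2=3]  = -12.
Change = -3 − (-12) = 9.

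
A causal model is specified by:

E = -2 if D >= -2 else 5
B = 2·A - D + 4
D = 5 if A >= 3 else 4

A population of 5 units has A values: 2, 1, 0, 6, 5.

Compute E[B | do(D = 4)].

The intervention sets D=4 in all 5 units regardless of A. Recomputing B per unit gives 4, 2, 0, 12, 10; average 5.6.

5.6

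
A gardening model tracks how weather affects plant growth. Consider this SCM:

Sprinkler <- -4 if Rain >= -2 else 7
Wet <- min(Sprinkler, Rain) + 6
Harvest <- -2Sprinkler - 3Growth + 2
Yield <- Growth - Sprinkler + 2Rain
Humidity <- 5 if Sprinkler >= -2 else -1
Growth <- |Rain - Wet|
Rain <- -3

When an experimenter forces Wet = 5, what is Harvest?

-36

The intervention breaks the incoming arrows to Wet: Wet <- min(Sprinkler, Rain) + 6 no longer applies, and Wet = 5.
Sprinkler = -4 if Rain >= -2 else 7  [with Rain=-3]  = 7
Growth = |Rain - Wet|  [with Rain=-3, Wet=5]  = 8
Harvest = -2Sprinkler - 3Growth + 2  [with Sprinkler=7, Growth=8]  = -36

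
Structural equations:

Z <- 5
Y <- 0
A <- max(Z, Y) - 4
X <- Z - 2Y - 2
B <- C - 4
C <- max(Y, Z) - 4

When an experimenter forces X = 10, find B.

Under do(X=10), the mechanism X <- Z - 2Y - 2 is discarded; X is fixed at 10.
Since B is not a descendant of the intervened variable, it is unaffected.
C = max(Y, Z) - 4  [with Y=0, Z=5]  = 1
B = C - 4  [with C=1]  = -3

-3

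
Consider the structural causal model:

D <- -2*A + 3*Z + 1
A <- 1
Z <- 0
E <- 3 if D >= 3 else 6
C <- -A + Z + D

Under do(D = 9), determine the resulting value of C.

do(D=9) replaces the equation D <- -2*A + 3*Z + 1 with the constant D = 9.
C = -A + Z + D  [with A=1, Z=0, D=9]  = 8

8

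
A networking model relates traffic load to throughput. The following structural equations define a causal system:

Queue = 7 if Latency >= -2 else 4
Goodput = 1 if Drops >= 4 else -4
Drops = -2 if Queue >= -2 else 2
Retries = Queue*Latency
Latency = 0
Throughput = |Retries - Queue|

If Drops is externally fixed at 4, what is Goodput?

1

The intervention breaks the incoming arrows to Drops: Drops = -2 if Queue >= -2 else 2 no longer applies, and Drops = 4.
Goodput = 1 if Drops >= 4 else -4  [with Drops=4]  = 1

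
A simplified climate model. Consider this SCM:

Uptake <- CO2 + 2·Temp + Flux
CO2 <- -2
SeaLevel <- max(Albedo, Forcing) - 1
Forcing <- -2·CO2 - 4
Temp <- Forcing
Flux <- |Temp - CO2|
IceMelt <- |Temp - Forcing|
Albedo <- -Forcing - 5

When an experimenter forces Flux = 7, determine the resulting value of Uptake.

5

do(Flux=7) replaces the equation Flux <- |Temp - CO2| with the constant Flux = 7.
Forcing = -2·CO2 - 4  [with CO2=-2]  = 0
Temp = Forcing  [with Forcing=0]  = 0
Uptake = CO2 + 2·Temp + Flux  [with CO2=-2, Temp=0, Flux=7]  = 5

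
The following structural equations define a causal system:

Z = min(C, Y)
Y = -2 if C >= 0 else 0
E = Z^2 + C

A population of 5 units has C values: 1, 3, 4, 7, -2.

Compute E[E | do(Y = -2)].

6.6

Every unit gets Y=-2 under the intervention. E values become 5, 7, 8, 11, 2; E[E|do(Y=-2)] = 6.6.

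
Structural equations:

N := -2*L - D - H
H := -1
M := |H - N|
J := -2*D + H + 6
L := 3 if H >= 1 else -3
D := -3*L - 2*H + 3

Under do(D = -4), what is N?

The intervention breaks the incoming arrows to D: D := -3*L - 2*H + 3 no longer applies, and D = -4.
L = 3 if H >= 1 else -3  [with H=-1]  = -3
N = -2*L - D - H  [with L=-3, D=-4, H=-1]  = 11

11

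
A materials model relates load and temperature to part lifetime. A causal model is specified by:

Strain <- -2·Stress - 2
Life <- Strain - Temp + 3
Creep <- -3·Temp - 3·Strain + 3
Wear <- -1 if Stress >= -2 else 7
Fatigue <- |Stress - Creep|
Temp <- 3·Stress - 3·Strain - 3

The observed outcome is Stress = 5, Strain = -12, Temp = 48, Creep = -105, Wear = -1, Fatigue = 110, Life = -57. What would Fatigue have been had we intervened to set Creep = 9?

Under do(Creep=9), the mechanism Creep <- -3·Temp - 3·Strain + 3 is discarded; Creep is fixed at 9.
Fatigue = |Stress - Creep|  [with Stress=5, Creep=9]  = 4

4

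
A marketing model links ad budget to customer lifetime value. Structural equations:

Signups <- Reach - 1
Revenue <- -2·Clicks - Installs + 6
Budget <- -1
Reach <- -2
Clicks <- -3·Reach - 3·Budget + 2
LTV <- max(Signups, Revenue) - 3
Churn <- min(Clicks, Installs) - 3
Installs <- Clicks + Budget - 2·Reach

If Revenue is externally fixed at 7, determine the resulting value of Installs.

Under do(Revenue=7), the mechanism Revenue <- -2·Clicks - Installs + 6 is discarded; Revenue is fixed at 7.
Since Installs is not a descendant of the intervened variable, it is unaffected.
Clicks = -3·Reach - 3·Budget + 2  [with Reach=-2, Budget=-1]  = 11
Installs = Clicks + Budget - 2·Reach  [with Clicks=11, Budget=-1, Reach=-2]  = 14

14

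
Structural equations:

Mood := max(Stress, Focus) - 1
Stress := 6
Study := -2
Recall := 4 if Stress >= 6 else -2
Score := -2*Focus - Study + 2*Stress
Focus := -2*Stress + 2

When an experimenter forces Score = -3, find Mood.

Intervening sets Score = -3 and removes its equation (Score := -2*Focus - Study + 2*Stress).
No directed path runs from Score to Mood, so Mood keeps its natural value.
Focus = -2*Stress + 2  [with Stress=6]  = -10
Mood = max(Stress, Focus) - 1  [with Stress=6, Focus=-10]  = 5

5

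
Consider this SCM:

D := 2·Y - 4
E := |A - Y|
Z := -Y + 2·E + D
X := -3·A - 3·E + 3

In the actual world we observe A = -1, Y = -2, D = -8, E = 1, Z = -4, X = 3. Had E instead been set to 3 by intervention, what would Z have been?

Intervening sets E = 3 and removes its equation (E := |A - Y|).
D = 2·Y - 4  [with Y=-2]  = -8
Z = -Y + 2·E + D  [with Y=-2, E=3, D=-8]  = 0

0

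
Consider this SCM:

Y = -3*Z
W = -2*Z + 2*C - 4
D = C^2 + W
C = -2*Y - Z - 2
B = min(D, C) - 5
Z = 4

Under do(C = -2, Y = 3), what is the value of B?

Setting C = -2, Y = 3 by intervention discards those variables' equations.
W = -2*Z + 2*C - 4  [with Z=4, C=-2]  = -16
D = C^2 + W  [with C=-2, W=-16]  = -12
B = min(D, C) - 5  [with D=-12, C=-2]  = -17

-17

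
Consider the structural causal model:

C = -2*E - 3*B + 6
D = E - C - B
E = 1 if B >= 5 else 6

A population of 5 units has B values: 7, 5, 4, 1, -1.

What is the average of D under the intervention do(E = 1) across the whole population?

The intervention sets E=1 in all 5 units regardless of B. Recomputing D per unit gives 11, 7, 5, -1, -5; average 3.4.

3.4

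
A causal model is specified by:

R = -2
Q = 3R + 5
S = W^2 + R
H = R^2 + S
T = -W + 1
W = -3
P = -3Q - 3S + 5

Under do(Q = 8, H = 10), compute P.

-40

Setting Q = 8, H = 10 by intervention discards those variables' equations.
S = W^2 + R  [with W=-3, R=-2]  = 7
P = -3Q - 3S + 5  [with Q=8, S=7]  = -40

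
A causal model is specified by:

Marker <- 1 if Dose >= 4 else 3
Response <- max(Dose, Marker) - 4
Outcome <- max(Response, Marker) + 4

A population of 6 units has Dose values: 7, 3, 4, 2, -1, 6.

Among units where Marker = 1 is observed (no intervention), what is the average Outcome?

E[Outcome|Marker=1] averages over only the 3 units with Marker=1 (Dose = 7, 4, 6): Outcome = 7, 5, 6, mean 6.

6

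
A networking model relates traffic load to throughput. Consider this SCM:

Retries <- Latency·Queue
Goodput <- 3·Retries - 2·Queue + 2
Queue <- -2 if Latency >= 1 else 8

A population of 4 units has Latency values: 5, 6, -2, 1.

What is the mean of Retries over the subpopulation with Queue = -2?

Observing Queue=-2 restricts to units where Queue's equation naturally yields -2: Latency ∈ {5, 6, 1}. In that subpopulation Retries = -10, -12, -2, mean -8.

-8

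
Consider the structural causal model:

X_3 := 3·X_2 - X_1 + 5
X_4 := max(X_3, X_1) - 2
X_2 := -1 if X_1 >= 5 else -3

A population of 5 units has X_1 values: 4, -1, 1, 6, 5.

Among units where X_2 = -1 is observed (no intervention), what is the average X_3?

-3.5

Observing X_2=-1 restricts to units where X_2's equation naturally yields -1: X_1 ∈ {6, 5}. In that subpopulation X_3 = -4, -3, mean -3.5.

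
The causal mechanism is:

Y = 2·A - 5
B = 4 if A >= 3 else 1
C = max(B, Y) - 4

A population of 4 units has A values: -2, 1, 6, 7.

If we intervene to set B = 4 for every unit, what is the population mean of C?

2

Under do(B=4), B's equation is replaced by B=4 for every unit. Per-unit C: 0, 0, 3, 5. Mean = 2.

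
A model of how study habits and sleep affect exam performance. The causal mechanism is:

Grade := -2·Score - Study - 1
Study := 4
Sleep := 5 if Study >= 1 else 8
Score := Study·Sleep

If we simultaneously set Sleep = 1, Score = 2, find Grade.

-9

Setting Sleep = 1, Score = 2 by intervention discards those variables' equations.
Grade = -2·Score - Study - 1  [with Score=2, Study=4]  = -9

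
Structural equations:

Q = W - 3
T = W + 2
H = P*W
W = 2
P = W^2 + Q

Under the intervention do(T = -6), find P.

3

do(T=-6) replaces the equation T = W + 2 with the constant T = -6.
P is not downstream of the intervention, so its value is determined by the original equations.
Q = W - 3  [with W=2]  = -1
P = W^2 + Q  [with W=2, Q=-1]  = 3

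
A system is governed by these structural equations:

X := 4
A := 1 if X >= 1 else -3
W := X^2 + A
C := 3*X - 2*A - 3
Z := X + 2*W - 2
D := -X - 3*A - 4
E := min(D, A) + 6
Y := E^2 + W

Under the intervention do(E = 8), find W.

Intervening sets E = 8 and removes its equation (E := min(D, A) + 6).
W is not downstream of the intervention, so its value is determined by the original equations.
A = 1 if X >= 1 else -3  [with X=4]  = 1
W = X^2 + A  [with X=4, A=1]  = 17

17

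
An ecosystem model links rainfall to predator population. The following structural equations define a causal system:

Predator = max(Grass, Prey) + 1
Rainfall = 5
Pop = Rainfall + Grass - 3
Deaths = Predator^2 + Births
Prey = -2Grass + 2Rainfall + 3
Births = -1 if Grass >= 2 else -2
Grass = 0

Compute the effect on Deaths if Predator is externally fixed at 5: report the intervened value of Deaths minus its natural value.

-171

Under do(Predator=5), the mechanism Predator = max(Grass, Prey) + 1 is discarded; Predator is fixed at 5.
Births = -1 if Grass >= 2 else -2  [with Grass=0]  = -2
Deaths = Predator^2 + Births  [with Predator=5, Births=-2]  = 23
Without intervention: Prey = -2Grass + 2Rainfall + 3  [with Grass=0, Rainfall=5]  = 13; Predator = max(Grass, Prey) + 1  [with Grass=0, Prey=13]  = 14; Births = -1 if Grass >= 2 else -2  [with Grass=0]  = -2; Deaths = Predator^2 + Births  [with Predator=14, Births=-2]  = 194.
Change = 23 − 194 = -171.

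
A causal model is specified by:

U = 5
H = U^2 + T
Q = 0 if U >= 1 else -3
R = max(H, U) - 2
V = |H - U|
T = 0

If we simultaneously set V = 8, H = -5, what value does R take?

3

Setting V = 8, H = -5 by intervention discards those variables' equations.
R = max(H, U) - 2  [with H=-5, U=5]  = 3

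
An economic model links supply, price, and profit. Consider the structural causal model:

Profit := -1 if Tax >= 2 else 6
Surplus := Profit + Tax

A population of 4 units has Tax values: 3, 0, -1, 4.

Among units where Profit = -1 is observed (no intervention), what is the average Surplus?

2.5

Observing Profit=-1 restricts to units where Profit's equation naturally yields -1: Tax ∈ {3, 4}. In that subpopulation Surplus = 2, 3, mean 2.5.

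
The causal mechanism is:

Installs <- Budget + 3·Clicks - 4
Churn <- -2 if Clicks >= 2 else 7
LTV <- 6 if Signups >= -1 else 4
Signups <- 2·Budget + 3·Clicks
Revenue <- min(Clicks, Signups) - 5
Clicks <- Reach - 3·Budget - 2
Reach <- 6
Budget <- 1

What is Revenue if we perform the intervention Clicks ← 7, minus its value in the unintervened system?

The intervention breaks the incoming arrows to Clicks: Clicks <- Reach - 3·Budget - 2 no longer applies, and Clicks = 7.
Signups = 2·Budget + 3·Clicks  [with Budget=1, Clicks=7]  = 23
Revenue = min(Clicks, Signups) - 5  [with Clicks=7, Signups=23]  = 2
Without intervention: Clicks = Reach - 3·Budget - 2  [with Reach=6, Budget=1]  = 1; Signups = 2·Budget + 3·Clicks  [with Budget=1, Clicks=1]  = 5; Revenue = min(Clicks, Signups) - 5  [with Clicks=1, Signups=5]  = -4.
Change = 2 − (-4) = 6.

6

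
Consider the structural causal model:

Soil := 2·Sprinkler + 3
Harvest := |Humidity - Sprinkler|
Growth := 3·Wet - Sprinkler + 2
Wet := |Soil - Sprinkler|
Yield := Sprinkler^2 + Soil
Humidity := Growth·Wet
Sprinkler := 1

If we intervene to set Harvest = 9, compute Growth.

13

Under do(Harvest=9), the mechanism Harvest := |Humidity - Sprinkler| is discarded; Harvest is fixed at 9.
Since Growth is not a descendant of the intervened variable, it is unaffected.
Soil = 2·Sprinkler + 3  [with Sprinkler=1]  = 5
Wet = |Soil - Sprinkler|  [with Soil=5, Sprinkler=1]  = 4
Growth = 3·Wet - Sprinkler + 2  [with Wet=4, Sprinkler=1]  = 13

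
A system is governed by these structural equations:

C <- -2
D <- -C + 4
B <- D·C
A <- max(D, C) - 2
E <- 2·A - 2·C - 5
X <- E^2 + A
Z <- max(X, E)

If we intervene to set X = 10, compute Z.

Intervening sets X = 10 and removes its equation (X <- E^2 + A).
D = -C + 4  [with C=-2]  = 6
A = max(D, C) - 2  [with D=6, C=-2]  = 4
E = 2·A - 2·C - 5  [with A=4, C=-2]  = 7
Z = max(X, E)  [with X=10, E=7]  = 10

10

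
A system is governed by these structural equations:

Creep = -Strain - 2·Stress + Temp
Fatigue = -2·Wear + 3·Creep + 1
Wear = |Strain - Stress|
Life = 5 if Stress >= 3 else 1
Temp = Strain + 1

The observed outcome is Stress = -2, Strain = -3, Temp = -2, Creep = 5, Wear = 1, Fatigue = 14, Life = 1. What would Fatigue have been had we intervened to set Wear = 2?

12

The intervention breaks the incoming arrows to Wear: Wear = |Strain - Stress| no longer applies, and Wear = 2.
Temp = Strain + 1  [with Strain=-3]  = -2
Creep = -Strain - 2·Stress + Temp  [with Strain=-3, Stress=-2, Temp=-2]  = 5
Fatigue = -2·Wear + 3·Creep + 1  [with Wear=2, Creep=5]  = 12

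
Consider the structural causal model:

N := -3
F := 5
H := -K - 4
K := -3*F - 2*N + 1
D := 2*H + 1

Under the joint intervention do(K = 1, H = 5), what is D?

Setting K = 1, H = 5 by intervention discards those variables' equations.
D = 2*H + 1  [with H=5]  = 11

11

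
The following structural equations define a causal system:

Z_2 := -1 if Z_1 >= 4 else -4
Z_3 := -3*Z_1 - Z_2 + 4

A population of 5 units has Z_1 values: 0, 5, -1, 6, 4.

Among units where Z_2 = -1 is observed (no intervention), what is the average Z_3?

Conditioning on Z_2=-1 selects the 3 unit(s) with Z_1 ∈ {5, 6, 4}. Their Z_3 values: -10, -13, -7. Mean = -10.

-10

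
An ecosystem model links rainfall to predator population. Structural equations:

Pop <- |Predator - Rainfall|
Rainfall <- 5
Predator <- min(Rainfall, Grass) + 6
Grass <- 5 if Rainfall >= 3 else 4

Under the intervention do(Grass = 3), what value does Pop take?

4

Under do(Grass=3), the mechanism Grass <- 5 if Rainfall >= 3 else 4 is discarded; Grass is fixed at 3.
Predator = min(Rainfall, Grass) + 6  [with Rainfall=5, Grass=3]  = 9
Pop = |Predator - Rainfall|  [with Predator=9, Rainfall=5]  = 4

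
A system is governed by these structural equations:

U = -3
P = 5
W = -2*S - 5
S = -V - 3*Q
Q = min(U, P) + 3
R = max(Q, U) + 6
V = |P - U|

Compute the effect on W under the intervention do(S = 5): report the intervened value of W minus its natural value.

Intervening sets S = 5 and removes its equation (S = -V - 3*Q).
W = -2*S - 5  [with S=5]  = -15
Without intervention: Q = min(U, P) + 3  [with U=-3, P=5]  = 0; V = |P - U|  [with P=5, U=-3]  = 8; S = -V - 3*Q  [with V=8, Q=0]  = -8; W = -2*S - 5  [with S=-8]  = 11.
Change = -15 − 11 = -26.

-26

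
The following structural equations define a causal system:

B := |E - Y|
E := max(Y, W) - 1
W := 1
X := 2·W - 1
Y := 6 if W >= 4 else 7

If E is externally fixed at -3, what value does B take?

The intervention breaks the incoming arrows to E: E := max(Y, W) - 1 no longer applies, and E = -3.
Y = 6 if W >= 4 else 7  [with W=1]  = 7
B = |E - Y|  [with E=-3, Y=7]  = 10

10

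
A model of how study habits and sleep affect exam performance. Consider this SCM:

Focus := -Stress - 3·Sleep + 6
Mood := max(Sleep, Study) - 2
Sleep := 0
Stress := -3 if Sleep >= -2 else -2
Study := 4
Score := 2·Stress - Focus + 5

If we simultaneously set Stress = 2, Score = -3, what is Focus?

4

The joint intervention fixes Stress = 2, Score = -3, removing each variable's own equation.
Focus = -Stress - 3·Sleep + 6  [with Stress=2, Sleep=0]  = 4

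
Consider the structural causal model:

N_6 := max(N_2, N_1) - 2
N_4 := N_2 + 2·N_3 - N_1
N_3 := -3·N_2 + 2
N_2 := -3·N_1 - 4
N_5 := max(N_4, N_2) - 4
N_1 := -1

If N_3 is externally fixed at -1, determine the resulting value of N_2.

-1

Under do(N_3=-1), the mechanism N_3 := -3·N_2 + 2 is discarded; N_3 is fixed at -1.
Since N_2 is not a descendant of the intervened variable, it is unaffected.
N_2 = -3·N_1 - 4  [with N_1=-1]  = -1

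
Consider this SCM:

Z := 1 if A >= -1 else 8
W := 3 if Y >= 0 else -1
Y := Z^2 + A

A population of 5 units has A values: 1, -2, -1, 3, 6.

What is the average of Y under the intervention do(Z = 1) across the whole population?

The intervention sets Z=1 in all 5 units regardless of A. Recomputing Y per unit gives 2, -1, 0, 4, 7; average 2.4.

2.4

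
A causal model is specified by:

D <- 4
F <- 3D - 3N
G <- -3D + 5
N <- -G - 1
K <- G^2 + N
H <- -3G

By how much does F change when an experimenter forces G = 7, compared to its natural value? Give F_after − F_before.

42

Under do(G=7), the mechanism G <- -3D + 5 is discarded; G is fixed at 7.
N = -G - 1  [with G=7]  = -8
F = 3D - 3N  [with D=4, N=-8]  = 36
Without intervention: G = -3D + 5  [with D=4]  = -7; N = -G - 1  [with G=-7]  = 6; F = 3D - 3N  [with D=4, N=6]  = -6.
Change = 36 − (-6) = 42.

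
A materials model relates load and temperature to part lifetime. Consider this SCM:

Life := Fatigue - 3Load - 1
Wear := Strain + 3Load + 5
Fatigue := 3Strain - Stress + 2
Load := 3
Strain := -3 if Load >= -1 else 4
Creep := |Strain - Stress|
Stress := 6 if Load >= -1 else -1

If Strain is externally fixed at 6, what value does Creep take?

0

The intervention breaks the incoming arrows to Strain: Strain := -3 if Load >= -1 else 4 no longer applies, and Strain = 6.
Stress = 6 if Load >= -1 else -1  [with Load=3]  = 6
Creep = |Strain - Stress|  [with Strain=6, Stress=6]  = 0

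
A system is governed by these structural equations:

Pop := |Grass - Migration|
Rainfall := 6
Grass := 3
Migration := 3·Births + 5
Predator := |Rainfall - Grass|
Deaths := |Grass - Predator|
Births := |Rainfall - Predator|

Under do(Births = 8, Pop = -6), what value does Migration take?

The joint intervention fixes Births = 8, Pop = -6, removing each variable's own equation.
Migration = 3·Births + 5  [with Births=8]  = 29

29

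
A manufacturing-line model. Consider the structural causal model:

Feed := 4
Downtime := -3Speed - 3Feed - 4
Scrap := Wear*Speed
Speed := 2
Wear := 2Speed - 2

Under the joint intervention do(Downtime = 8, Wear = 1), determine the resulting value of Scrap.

2

Under do(Downtime = 8, Wear = 1), each intervened variable's structural equation is replaced by its fixed value.
Scrap = Wear*Speed  [with Wear=1, Speed=2]  = 2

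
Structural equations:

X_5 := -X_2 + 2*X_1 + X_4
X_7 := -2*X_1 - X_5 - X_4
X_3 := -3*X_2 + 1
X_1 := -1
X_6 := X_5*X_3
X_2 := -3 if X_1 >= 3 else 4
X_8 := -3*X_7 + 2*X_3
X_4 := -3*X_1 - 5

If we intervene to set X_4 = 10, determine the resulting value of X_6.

Under do(X_4=10), the mechanism X_4 := -3*X_1 - 5 is discarded; X_4 is fixed at 10.
X_2 = -3 if X_1 >= 3 else 4  [with X_1=-1]  = 4
X_3 = -3*X_2 + 1  [with X_2=4]  = -11
X_5 = -X_2 + 2*X_1 + X_4  [with X_2=4, X_1=-1, X_4=10]  = 4
X_6 = X_5*X_3  [with X_5=4, X_3=-11]  = -44

-44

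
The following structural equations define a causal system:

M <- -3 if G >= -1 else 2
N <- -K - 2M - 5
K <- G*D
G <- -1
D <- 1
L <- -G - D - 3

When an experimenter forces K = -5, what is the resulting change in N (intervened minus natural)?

4

The intervention breaks the incoming arrows to K: K <- G*D no longer applies, and K = -5.
M = -3 if G >= -1 else 2  [with G=-1]  = -3
N = -K - 2M - 5  [with K=-5, M=-3]  = 6
Without intervention: M = -3 if G >= -1 else 2  [with G=-1]  = -3; K = G*D  [with G=-1, D=1]  = -1; N = -K - 2M - 5  [with K=-1, M=-3]  = 2.
Change = 6 − 2 = 4.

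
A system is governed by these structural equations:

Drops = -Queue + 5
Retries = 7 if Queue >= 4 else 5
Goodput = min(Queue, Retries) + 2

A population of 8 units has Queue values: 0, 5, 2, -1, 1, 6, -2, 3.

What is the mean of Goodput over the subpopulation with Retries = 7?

7.5

Conditioning on Retries=7 selects the 2 unit(s) with Queue ∈ {5, 6}. Their Goodput values: 7, 8. Mean = 7.5.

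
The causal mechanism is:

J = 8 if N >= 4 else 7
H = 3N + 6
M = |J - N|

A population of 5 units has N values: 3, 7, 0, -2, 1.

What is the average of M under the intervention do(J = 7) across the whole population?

5.2

Under do(J=7), J's equation is replaced by J=7 for every unit. Per-unit M: 4, 0, 7, 9, 6. Mean = 5.2.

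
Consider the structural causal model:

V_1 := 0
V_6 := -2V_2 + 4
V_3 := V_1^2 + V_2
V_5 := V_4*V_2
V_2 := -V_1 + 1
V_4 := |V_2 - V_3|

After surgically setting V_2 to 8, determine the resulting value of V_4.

0

Under do(V_2=8), the mechanism V_2 := -V_1 + 1 is discarded; V_2 is fixed at 8.
V_3 = V_1^2 + V_2  [with V_1=0, V_2=8]  = 8
V_4 = |V_2 - V_3|  [with V_2=8, V_3=8]  = 0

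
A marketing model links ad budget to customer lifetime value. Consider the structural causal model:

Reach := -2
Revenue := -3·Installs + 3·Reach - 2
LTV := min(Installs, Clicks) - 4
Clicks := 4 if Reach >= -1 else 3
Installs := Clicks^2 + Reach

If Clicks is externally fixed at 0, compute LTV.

-6

do(Clicks=0) replaces the equation Clicks := 4 if Reach >= -1 else 3 with the constant Clicks = 0.
Installs = Clicks^2 + Reach  [with Clicks=0, Reach=-2]  = -2
LTV = min(Installs, Clicks) - 4  [with Installs=-2, Clicks=0]  = -6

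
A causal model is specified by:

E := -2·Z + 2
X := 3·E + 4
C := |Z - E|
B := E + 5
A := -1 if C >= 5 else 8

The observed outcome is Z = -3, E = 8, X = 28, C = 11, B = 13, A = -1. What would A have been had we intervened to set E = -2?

8

Under do(E=-2), the mechanism E := -2·Z + 2 is discarded; E is fixed at -2.
C = |Z - E|  [with Z=-3, E=-2]  = 1
A = -1 if C >= 5 else 8  [with C=1]  = 8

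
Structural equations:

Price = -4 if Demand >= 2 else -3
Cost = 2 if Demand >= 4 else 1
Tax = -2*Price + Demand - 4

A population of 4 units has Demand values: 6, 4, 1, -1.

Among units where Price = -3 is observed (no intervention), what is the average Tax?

2

Observing Price=-3 restricts to units where Price's equation naturally yields -3: Demand ∈ {1, -1}. In that subpopulation Tax = 3, 1, mean 2.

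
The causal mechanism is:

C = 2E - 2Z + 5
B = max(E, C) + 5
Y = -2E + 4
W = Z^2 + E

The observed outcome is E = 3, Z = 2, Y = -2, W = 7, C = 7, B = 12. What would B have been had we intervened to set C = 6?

11

The intervention breaks the incoming arrows to C: C = 2E - 2Z + 5 no longer applies, and C = 6.
B = max(E, C) + 5  [with E=3, C=6]  = 11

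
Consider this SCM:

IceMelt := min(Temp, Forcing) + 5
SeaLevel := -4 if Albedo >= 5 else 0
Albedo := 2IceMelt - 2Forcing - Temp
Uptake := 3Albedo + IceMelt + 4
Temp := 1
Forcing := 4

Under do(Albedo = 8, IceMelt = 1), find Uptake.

29

The joint intervention fixes Albedo = 8, IceMelt = 1, removing each variable's own equation.
Uptake = 3Albedo + IceMelt + 4  [with Albedo=8, IceMelt=1]  = 29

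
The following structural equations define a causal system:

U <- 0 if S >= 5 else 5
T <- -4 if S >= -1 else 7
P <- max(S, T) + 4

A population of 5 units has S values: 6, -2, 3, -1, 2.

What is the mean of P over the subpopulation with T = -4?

Observing T=-4 restricts to units where T's equation naturally yields -4: S ∈ {6, 3, -1, 2}. In that subpopulation P = 10, 7, 3, 6, mean 6.5.

6.5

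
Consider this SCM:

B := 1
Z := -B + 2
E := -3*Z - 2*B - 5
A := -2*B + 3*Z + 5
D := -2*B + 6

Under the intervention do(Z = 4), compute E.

-19

The intervention breaks the incoming arrows to Z: Z := -B + 2 no longer applies, and Z = 4.
E = -3*Z - 2*B - 5  [with Z=4, B=1]  = -19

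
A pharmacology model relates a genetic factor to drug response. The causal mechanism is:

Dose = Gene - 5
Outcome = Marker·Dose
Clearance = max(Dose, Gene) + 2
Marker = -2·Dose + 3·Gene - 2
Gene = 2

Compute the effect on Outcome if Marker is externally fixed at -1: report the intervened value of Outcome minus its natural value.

do(Marker=-1) replaces the equation Marker = -2·Dose + 3·Gene - 2 with the constant Marker = -1.
Dose = Gene - 5  [with Gene=2]  = -3
Outcome = Marker·Dose  [with Marker=-1, Dose=-3]  = 3
Without intervention: Dose = Gene - 5  [with Gene=2]  = -3; Marker = -2·Dose + 3·Gene - 2  [with Dose=-3, Gene=2]  = 10; Outcome = Marker·Dose  [with Marker=10, Dose=-3]  = -30.
Change = 3 − (-30) = 33.

33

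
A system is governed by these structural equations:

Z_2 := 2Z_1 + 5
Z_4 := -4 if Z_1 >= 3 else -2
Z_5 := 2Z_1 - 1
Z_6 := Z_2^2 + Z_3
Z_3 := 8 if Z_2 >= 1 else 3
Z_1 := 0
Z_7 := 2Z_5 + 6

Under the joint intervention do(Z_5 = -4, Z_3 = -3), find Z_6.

The joint intervention fixes Z_5 = -4, Z_3 = -3, removing each variable's own equation.
Z_2 = 2Z_1 + 5  [with Z_1=0]  = 5
Z_6 = Z_2^2 + Z_3  [with Z_2=5, Z_3=-3]  = 22

22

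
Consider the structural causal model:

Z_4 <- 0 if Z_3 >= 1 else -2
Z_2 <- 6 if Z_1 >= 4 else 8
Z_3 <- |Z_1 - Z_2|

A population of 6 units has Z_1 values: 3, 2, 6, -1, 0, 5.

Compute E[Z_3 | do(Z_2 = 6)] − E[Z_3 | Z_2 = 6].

3

do(Z_2=6) breaks Z_2's dependence on Z_1. With Z_2=6 fixed, Z_3 across the units is 3, 4, 0, 7, 6, 1, mean 3.5.
Observing Z_2=6 restricts to units where Z_2's equation naturally yields 6: Z_1 ∈ {6, 5}. In that subpopulation Z_3 = 0, 1, mean 0.5.
Difference = 3.5 − 0.5 = 3.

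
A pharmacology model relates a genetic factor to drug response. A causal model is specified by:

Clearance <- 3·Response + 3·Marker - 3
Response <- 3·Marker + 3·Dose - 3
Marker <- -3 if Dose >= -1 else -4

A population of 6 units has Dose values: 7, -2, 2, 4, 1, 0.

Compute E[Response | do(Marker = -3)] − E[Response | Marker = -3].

-2.4

Every unit gets Marker=-3 under the intervention. Response values become 9, -18, -6, 0, -9, -12; E[Response|do(Marker=-3)] = -6.
Observing Marker=-3 restricts to units where Marker's equation naturally yields -3: Dose ∈ {7, 2, 4, 1, 0}. In that subpopulation Response = 9, -6, 0, -9, -12, mean -3.6.
Difference = -6 − (-3.6) = -2.4.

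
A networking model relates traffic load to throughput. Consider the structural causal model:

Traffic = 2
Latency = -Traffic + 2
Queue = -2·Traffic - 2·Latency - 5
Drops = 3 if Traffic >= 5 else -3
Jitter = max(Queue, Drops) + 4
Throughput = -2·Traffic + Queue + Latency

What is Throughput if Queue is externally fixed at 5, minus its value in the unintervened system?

14

The intervention breaks the incoming arrows to Queue: Queue = -2·Traffic - 2·Latency - 5 no longer applies, and Queue = 5.
Latency = -Traffic + 2  [with Traffic=2]  = 0
Throughput = -2·Traffic + Queue + Latency  [with Traffic=2, Queue=5, Latency=0]  = 1
Without intervention: Latency = -Traffic + 2  [with Traffic=2]  = 0; Queue = -2·Traffic - 2·Latency - 5  [with Traffic=2, Latency=0]  = -9; Throughput = -2·Traffic + Queue + Latency  [with Traffic=2, Queue=-9, Latency=0]  = -13.
Change = 1 − (-13) = 14.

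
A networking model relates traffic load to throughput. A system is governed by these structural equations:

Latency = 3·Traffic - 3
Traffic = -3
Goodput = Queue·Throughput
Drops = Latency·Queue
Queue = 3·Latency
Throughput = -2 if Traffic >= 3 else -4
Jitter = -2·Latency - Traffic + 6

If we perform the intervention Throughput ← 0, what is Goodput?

0

Intervening sets Throughput = 0 and removes its equation (Throughput = -2 if Traffic >= 3 else -4).
Latency = 3·Traffic - 3  [with Traffic=-3]  = -12
Queue = 3·Latency  [with Latency=-12]  = -36
Goodput = Queue·Throughput  [with Queue=-36, Throughput=0]  = 0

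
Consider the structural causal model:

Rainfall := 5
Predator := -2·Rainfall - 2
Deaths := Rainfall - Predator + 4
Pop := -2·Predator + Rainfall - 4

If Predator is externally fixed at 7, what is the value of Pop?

Under do(Predator=7), the mechanism Predator := -2·Rainfall - 2 is discarded; Predator is fixed at 7.
Pop = -2·Predator + Rainfall - 4  [with Predator=7, Rainfall=5]  = -13

-13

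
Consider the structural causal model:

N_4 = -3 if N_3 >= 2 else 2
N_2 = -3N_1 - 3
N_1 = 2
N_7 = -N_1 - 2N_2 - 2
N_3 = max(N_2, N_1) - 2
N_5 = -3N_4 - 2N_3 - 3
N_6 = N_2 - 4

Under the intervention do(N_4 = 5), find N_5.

Intervening sets N_4 = 5 and removes its equation (N_4 = -3 if N_3 >= 2 else 2).
N_2 = -3N_1 - 3  [with N_1=2]  = -9
N_3 = max(N_2, N_1) - 2  [with N_2=-9, N_1=2]  = 0
N_5 = -3N_4 - 2N_3 - 3  [with N_4=5, N_3=0]  = -18

-18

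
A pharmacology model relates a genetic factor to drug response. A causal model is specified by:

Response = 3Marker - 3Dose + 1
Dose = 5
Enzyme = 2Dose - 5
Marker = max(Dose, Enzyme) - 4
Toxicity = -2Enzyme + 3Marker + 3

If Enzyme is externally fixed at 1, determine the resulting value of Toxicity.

4

do(Enzyme=1) replaces the equation Enzyme = 2Dose - 5 with the constant Enzyme = 1.
Marker = max(Dose, Enzyme) - 4  [with Dose=5, Enzyme=1]  = 1
Toxicity = -2Enzyme + 3Marker + 3  [with Enzyme=1, Marker=1]  = 4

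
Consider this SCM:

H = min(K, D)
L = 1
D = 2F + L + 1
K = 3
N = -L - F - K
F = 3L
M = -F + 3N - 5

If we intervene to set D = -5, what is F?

3

do(D=-5) replaces the equation D = 2F + L + 1 with the constant D = -5.
F is not downstream of the intervention, so its value is determined by the original equations.
F = 3L  [with L=1]  = 3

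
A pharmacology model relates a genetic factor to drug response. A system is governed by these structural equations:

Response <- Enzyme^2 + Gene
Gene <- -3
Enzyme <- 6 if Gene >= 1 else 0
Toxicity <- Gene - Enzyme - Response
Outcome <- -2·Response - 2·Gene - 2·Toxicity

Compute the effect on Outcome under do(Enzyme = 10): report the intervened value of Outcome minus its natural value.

20

do(Enzyme=10) replaces the equation Enzyme <- 6 if Gene >= 1 else 0 with the constant Enzyme = 10.
Response = Enzyme^2 + Gene  [with Enzyme=10, Gene=-3]  = 97
Toxicity = Gene - Enzyme - Response  [with Gene=-3, Enzyme=10, Response=97]  = -110
Outcome = -2·Response - 2·Gene - 2·Toxicity  [with Response=97, Gene=-3, Toxicity=-110]  = 32
Without intervention: Enzyme = 6 if Gene >= 1 else 0  [with Gene=-3]  = 0; Response = Enzyme^2 + Gene  [with Enzyme=0, Gene=-3]  = -3; Toxicity = Gene - Enzyme - Response  [with Gene=-3, Enzyme=0, Response=-3]  = 0; Outcome = -2·Response - 2·Gene - 2·Toxicity  [with Response=-3, Gene=-3, Toxicity=0]  = 12.
Change = 32 − 12 = 20.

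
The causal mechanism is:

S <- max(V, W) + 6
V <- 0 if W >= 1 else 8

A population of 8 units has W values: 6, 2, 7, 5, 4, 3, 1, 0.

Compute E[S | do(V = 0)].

Every unit gets V=0 under the intervention. S values become 12, 8, 13, 11, 10, 9, 7, 6; E[S|do(V=0)] = 9.5.

9.5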